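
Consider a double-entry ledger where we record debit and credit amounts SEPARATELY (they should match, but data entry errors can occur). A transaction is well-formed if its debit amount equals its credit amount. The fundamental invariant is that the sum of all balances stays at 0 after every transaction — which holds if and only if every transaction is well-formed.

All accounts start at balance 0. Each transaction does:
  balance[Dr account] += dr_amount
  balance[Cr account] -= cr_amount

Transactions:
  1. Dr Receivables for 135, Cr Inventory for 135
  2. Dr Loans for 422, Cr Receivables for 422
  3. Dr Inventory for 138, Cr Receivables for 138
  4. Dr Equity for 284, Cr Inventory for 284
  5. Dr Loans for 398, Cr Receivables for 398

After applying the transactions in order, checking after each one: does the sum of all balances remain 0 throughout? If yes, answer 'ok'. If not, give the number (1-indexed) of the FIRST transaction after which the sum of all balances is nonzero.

Answer: ok

Derivation:
After txn 1: dr=135 cr=135 sum_balances=0
After txn 2: dr=422 cr=422 sum_balances=0
After txn 3: dr=138 cr=138 sum_balances=0
After txn 4: dr=284 cr=284 sum_balances=0
After txn 5: dr=398 cr=398 sum_balances=0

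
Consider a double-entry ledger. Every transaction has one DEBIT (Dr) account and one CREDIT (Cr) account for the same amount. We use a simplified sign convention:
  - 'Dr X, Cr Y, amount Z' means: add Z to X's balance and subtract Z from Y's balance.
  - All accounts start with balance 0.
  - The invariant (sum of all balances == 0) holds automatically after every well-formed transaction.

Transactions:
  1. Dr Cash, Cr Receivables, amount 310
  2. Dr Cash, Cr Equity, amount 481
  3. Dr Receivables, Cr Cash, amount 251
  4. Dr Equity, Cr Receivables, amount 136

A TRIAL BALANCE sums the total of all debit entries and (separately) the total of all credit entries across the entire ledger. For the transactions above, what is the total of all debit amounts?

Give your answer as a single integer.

Answer: 1178

Derivation:
Txn 1: debit+=310
Txn 2: debit+=481
Txn 3: debit+=251
Txn 4: debit+=136
Total debits = 1178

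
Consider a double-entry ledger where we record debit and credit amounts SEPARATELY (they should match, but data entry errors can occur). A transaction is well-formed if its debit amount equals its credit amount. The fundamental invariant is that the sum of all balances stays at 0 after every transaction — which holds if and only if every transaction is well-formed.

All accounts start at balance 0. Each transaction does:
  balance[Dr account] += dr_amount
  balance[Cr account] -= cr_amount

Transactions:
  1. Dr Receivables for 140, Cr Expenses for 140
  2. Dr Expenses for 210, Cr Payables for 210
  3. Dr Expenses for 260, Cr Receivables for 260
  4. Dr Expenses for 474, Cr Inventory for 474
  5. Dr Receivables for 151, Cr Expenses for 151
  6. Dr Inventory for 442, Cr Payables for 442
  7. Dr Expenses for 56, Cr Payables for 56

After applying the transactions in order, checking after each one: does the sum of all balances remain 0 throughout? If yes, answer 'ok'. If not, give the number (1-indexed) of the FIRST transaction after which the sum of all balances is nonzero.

Answer: ok

Derivation:
After txn 1: dr=140 cr=140 sum_balances=0
After txn 2: dr=210 cr=210 sum_balances=0
After txn 3: dr=260 cr=260 sum_balances=0
After txn 4: dr=474 cr=474 sum_balances=0
After txn 5: dr=151 cr=151 sum_balances=0
After txn 6: dr=442 cr=442 sum_balances=0
After txn 7: dr=56 cr=56 sum_balances=0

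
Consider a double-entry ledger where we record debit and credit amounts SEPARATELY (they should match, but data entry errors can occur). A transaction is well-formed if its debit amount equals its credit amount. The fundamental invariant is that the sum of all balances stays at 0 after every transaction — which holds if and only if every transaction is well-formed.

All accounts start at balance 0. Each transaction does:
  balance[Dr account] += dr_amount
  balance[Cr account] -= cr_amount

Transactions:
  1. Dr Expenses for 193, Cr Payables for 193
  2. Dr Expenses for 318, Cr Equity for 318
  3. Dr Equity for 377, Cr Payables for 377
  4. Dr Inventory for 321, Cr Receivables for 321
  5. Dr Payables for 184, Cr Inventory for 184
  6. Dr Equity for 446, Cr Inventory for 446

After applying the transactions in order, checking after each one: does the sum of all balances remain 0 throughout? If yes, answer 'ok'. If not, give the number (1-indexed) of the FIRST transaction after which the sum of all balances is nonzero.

After txn 1: dr=193 cr=193 sum_balances=0
After txn 2: dr=318 cr=318 sum_balances=0
After txn 3: dr=377 cr=377 sum_balances=0
After txn 4: dr=321 cr=321 sum_balances=0
After txn 5: dr=184 cr=184 sum_balances=0
After txn 6: dr=446 cr=446 sum_balances=0

Answer: ok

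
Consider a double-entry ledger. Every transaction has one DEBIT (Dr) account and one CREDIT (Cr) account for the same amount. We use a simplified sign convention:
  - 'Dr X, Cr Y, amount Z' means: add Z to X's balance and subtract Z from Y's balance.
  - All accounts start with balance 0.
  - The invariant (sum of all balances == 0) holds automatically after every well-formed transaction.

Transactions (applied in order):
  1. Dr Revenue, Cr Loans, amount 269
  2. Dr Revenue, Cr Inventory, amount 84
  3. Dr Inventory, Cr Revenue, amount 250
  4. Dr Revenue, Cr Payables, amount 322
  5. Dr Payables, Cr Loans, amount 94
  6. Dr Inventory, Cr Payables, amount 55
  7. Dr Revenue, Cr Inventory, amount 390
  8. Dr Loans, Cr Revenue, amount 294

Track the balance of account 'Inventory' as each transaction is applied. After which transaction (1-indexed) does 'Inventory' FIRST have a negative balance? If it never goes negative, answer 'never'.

After txn 1: Inventory=0
After txn 2: Inventory=-84

Answer: 2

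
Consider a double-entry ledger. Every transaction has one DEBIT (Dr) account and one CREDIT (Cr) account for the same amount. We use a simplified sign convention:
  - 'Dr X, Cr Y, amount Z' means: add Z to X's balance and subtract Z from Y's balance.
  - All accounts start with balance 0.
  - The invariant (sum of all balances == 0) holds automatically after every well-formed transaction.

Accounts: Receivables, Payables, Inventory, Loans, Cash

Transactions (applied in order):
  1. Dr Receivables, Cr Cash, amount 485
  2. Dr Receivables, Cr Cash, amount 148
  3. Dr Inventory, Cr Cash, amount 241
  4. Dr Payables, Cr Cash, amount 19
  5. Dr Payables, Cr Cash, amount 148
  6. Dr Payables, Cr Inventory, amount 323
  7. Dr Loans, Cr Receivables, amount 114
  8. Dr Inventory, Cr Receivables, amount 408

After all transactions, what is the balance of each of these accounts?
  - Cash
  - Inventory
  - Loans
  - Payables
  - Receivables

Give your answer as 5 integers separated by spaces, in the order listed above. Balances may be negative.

Answer: -1041 326 114 490 111

Derivation:
After txn 1 (Dr Receivables, Cr Cash, amount 485): Cash=-485 Receivables=485
After txn 2 (Dr Receivables, Cr Cash, amount 148): Cash=-633 Receivables=633
After txn 3 (Dr Inventory, Cr Cash, amount 241): Cash=-874 Inventory=241 Receivables=633
After txn 4 (Dr Payables, Cr Cash, amount 19): Cash=-893 Inventory=241 Payables=19 Receivables=633
After txn 5 (Dr Payables, Cr Cash, amount 148): Cash=-1041 Inventory=241 Payables=167 Receivables=633
After txn 6 (Dr Payables, Cr Inventory, amount 323): Cash=-1041 Inventory=-82 Payables=490 Receivables=633
After txn 7 (Dr Loans, Cr Receivables, amount 114): Cash=-1041 Inventory=-82 Loans=114 Payables=490 Receivables=519
After txn 8 (Dr Inventory, Cr Receivables, amount 408): Cash=-1041 Inventory=326 Loans=114 Payables=490 Receivables=111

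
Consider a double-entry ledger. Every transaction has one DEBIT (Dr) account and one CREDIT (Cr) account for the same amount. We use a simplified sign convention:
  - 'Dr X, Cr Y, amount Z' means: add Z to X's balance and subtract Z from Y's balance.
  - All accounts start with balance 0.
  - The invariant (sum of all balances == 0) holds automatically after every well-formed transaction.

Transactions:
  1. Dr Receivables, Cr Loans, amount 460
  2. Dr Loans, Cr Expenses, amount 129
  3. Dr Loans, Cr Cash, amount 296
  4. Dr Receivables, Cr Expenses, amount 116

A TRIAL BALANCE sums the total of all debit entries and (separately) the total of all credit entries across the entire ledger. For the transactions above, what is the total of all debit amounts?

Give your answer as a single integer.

Answer: 1001

Derivation:
Txn 1: debit+=460
Txn 2: debit+=129
Txn 3: debit+=296
Txn 4: debit+=116
Total debits = 1001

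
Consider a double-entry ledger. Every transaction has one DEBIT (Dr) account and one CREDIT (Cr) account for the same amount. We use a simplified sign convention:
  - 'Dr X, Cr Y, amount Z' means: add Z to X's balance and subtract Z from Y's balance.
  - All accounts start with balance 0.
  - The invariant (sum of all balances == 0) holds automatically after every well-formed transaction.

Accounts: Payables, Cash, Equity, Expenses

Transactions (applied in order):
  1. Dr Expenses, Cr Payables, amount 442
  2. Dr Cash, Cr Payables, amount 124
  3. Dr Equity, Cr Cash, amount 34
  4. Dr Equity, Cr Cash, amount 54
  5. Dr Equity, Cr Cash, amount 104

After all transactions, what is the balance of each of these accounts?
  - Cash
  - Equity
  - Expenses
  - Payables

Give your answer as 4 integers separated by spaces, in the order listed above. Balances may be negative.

After txn 1 (Dr Expenses, Cr Payables, amount 442): Expenses=442 Payables=-442
After txn 2 (Dr Cash, Cr Payables, amount 124): Cash=124 Expenses=442 Payables=-566
After txn 3 (Dr Equity, Cr Cash, amount 34): Cash=90 Equity=34 Expenses=442 Payables=-566
After txn 4 (Dr Equity, Cr Cash, amount 54): Cash=36 Equity=88 Expenses=442 Payables=-566
After txn 5 (Dr Equity, Cr Cash, amount 104): Cash=-68 Equity=192 Expenses=442 Payables=-566

Answer: -68 192 442 -566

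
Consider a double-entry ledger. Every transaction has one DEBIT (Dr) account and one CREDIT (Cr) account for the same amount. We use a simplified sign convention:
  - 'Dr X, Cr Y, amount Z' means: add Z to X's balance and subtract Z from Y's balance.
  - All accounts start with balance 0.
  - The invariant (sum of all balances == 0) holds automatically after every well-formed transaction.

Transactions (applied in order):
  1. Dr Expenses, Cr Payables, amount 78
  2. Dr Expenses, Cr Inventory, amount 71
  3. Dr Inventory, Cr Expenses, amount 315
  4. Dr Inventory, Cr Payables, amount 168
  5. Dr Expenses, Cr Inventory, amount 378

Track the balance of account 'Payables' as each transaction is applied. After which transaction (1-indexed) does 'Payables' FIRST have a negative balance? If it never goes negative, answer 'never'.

After txn 1: Payables=-78

Answer: 1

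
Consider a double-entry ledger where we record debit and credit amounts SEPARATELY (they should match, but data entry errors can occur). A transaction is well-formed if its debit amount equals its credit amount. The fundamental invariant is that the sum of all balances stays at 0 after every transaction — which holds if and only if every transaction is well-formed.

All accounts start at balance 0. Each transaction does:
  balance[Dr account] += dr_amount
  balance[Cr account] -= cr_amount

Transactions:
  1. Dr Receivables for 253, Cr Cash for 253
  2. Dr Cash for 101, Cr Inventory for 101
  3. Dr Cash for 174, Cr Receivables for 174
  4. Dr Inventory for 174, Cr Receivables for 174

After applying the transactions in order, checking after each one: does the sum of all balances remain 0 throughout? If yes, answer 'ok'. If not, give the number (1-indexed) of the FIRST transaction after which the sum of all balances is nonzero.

After txn 1: dr=253 cr=253 sum_balances=0
After txn 2: dr=101 cr=101 sum_balances=0
After txn 3: dr=174 cr=174 sum_balances=0
After txn 4: dr=174 cr=174 sum_balances=0

Answer: ok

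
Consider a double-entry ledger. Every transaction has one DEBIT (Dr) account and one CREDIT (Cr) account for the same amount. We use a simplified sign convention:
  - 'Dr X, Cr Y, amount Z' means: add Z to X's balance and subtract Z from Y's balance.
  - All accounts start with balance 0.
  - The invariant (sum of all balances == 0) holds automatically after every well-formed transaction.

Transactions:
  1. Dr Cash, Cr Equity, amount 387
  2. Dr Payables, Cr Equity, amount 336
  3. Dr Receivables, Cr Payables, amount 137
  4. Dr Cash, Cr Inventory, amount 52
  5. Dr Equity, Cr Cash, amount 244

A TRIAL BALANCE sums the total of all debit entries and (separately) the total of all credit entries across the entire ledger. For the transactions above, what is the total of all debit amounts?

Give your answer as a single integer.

Txn 1: debit+=387
Txn 2: debit+=336
Txn 3: debit+=137
Txn 4: debit+=52
Txn 5: debit+=244
Total debits = 1156

Answer: 1156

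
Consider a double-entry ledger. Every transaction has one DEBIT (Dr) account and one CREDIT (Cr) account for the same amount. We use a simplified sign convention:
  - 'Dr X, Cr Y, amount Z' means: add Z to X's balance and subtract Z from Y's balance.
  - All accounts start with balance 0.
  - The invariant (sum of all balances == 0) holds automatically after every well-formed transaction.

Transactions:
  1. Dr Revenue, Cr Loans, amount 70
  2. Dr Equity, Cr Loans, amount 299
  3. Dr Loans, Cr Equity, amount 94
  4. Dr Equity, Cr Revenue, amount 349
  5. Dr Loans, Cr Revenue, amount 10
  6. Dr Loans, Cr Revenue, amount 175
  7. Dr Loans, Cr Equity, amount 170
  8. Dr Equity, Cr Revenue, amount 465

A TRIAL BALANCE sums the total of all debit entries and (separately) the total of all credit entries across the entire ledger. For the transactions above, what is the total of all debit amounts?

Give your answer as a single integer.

Txn 1: debit+=70
Txn 2: debit+=299
Txn 3: debit+=94
Txn 4: debit+=349
Txn 5: debit+=10
Txn 6: debit+=175
Txn 7: debit+=170
Txn 8: debit+=465
Total debits = 1632

Answer: 1632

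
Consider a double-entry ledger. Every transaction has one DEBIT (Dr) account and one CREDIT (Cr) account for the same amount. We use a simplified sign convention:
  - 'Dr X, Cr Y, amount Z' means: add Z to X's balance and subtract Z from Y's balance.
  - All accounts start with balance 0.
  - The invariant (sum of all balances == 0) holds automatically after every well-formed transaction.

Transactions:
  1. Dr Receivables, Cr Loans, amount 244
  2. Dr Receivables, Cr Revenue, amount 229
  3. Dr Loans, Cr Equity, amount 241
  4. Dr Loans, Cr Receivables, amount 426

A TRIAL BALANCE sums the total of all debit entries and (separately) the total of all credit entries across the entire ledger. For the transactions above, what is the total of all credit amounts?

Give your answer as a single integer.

Answer: 1140

Derivation:
Txn 1: credit+=244
Txn 2: credit+=229
Txn 3: credit+=241
Txn 4: credit+=426
Total credits = 1140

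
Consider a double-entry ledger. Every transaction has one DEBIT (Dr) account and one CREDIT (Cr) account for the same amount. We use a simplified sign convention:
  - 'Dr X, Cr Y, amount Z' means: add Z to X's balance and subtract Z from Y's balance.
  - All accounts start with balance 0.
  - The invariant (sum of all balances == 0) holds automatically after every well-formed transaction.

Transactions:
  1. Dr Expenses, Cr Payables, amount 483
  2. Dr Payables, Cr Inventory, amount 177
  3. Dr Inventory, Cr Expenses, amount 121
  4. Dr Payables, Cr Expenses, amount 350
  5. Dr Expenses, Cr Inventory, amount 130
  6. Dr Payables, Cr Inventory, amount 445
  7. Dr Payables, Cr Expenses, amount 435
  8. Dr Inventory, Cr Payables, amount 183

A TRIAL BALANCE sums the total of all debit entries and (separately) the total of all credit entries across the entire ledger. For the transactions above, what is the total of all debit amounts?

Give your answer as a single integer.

Answer: 2324

Derivation:
Txn 1: debit+=483
Txn 2: debit+=177
Txn 3: debit+=121
Txn 4: debit+=350
Txn 5: debit+=130
Txn 6: debit+=445
Txn 7: debit+=435
Txn 8: debit+=183
Total debits = 2324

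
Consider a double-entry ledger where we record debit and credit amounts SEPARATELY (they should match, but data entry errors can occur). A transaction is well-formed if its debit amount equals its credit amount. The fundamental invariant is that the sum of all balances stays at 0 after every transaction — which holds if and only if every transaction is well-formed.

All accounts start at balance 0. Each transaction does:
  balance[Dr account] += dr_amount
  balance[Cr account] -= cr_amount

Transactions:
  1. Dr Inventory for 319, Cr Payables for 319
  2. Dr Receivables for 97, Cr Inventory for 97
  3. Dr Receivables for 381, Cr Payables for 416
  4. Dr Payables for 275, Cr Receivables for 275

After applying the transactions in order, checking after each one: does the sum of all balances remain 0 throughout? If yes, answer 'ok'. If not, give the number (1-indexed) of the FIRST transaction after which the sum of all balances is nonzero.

Answer: 3

Derivation:
After txn 1: dr=319 cr=319 sum_balances=0
After txn 2: dr=97 cr=97 sum_balances=0
After txn 3: dr=381 cr=416 sum_balances=-35
After txn 4: dr=275 cr=275 sum_balances=-35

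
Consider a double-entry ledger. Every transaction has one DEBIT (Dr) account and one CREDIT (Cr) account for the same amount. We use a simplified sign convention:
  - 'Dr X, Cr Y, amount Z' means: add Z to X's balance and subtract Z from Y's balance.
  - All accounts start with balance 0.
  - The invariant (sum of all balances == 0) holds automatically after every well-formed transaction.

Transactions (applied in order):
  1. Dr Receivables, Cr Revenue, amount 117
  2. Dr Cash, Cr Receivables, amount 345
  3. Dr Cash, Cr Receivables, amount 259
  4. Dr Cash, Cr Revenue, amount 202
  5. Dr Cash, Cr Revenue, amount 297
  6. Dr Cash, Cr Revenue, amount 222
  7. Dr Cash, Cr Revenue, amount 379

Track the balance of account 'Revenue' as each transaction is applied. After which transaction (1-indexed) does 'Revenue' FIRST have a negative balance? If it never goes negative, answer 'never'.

Answer: 1

Derivation:
After txn 1: Revenue=-117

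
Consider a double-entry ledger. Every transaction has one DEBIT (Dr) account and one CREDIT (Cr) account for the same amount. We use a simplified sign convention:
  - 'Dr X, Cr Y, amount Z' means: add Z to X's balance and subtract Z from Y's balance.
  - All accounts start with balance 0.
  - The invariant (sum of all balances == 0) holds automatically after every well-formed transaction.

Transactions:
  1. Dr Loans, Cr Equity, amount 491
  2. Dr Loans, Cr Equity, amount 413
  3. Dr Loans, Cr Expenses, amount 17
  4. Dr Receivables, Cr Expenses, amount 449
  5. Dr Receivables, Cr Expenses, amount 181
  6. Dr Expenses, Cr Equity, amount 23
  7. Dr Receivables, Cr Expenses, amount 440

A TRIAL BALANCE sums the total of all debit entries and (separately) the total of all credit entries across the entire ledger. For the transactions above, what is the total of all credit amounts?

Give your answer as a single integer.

Answer: 2014

Derivation:
Txn 1: credit+=491
Txn 2: credit+=413
Txn 3: credit+=17
Txn 4: credit+=449
Txn 5: credit+=181
Txn 6: credit+=23
Txn 7: credit+=440
Total credits = 2014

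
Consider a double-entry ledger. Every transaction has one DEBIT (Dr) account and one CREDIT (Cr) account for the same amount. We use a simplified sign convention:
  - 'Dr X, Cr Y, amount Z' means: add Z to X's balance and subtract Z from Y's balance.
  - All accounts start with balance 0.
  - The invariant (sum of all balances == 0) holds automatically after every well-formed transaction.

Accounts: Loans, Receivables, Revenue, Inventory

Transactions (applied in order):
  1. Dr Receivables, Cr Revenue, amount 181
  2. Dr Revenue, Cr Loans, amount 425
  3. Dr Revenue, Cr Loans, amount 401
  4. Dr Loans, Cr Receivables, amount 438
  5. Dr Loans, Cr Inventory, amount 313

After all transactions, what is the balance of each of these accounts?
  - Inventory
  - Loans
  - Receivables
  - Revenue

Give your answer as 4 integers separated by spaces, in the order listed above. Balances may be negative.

Answer: -313 -75 -257 645

Derivation:
After txn 1 (Dr Receivables, Cr Revenue, amount 181): Receivables=181 Revenue=-181
After txn 2 (Dr Revenue, Cr Loans, amount 425): Loans=-425 Receivables=181 Revenue=244
After txn 3 (Dr Revenue, Cr Loans, amount 401): Loans=-826 Receivables=181 Revenue=645
After txn 4 (Dr Loans, Cr Receivables, amount 438): Loans=-388 Receivables=-257 Revenue=645
After txn 5 (Dr Loans, Cr Inventory, amount 313): Inventory=-313 Loans=-75 Receivables=-257 Revenue=645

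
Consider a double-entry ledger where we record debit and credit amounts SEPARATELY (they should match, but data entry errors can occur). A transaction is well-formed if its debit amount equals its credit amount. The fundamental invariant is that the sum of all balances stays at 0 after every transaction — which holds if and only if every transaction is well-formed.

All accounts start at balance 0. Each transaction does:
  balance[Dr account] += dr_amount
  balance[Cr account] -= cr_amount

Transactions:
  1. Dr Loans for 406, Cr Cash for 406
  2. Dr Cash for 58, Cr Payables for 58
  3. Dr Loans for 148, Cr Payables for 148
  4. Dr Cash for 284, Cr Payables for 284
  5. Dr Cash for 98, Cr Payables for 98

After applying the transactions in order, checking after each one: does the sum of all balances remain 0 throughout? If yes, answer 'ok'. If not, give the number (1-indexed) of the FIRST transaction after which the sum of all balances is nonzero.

After txn 1: dr=406 cr=406 sum_balances=0
After txn 2: dr=58 cr=58 sum_balances=0
After txn 3: dr=148 cr=148 sum_balances=0
After txn 4: dr=284 cr=284 sum_balances=0
After txn 5: dr=98 cr=98 sum_balances=0

Answer: ok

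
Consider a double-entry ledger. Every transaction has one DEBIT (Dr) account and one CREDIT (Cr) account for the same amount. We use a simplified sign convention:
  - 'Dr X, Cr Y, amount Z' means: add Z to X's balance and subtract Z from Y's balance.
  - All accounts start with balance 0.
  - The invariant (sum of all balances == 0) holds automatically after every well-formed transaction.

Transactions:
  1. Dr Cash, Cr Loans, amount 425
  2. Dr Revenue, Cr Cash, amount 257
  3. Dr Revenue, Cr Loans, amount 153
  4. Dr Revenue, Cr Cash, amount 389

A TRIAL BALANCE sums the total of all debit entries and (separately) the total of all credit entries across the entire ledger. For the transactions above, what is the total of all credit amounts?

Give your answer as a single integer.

Answer: 1224

Derivation:
Txn 1: credit+=425
Txn 2: credit+=257
Txn 3: credit+=153
Txn 4: credit+=389
Total credits = 1224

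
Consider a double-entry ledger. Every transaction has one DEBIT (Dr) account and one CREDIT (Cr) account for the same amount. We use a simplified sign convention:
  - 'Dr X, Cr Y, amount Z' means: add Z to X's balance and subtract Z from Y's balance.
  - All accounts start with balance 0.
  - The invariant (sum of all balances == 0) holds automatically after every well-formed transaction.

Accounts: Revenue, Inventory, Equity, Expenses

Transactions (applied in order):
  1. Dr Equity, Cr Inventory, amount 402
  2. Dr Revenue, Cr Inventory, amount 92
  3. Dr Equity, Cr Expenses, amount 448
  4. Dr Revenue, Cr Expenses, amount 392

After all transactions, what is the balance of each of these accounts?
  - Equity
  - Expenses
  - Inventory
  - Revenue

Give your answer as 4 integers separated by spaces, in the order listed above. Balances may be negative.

Answer: 850 -840 -494 484

Derivation:
After txn 1 (Dr Equity, Cr Inventory, amount 402): Equity=402 Inventory=-402
After txn 2 (Dr Revenue, Cr Inventory, amount 92): Equity=402 Inventory=-494 Revenue=92
After txn 3 (Dr Equity, Cr Expenses, amount 448): Equity=850 Expenses=-448 Inventory=-494 Revenue=92
After txn 4 (Dr Revenue, Cr Expenses, amount 392): Equity=850 Expenses=-840 Inventory=-494 Revenue=484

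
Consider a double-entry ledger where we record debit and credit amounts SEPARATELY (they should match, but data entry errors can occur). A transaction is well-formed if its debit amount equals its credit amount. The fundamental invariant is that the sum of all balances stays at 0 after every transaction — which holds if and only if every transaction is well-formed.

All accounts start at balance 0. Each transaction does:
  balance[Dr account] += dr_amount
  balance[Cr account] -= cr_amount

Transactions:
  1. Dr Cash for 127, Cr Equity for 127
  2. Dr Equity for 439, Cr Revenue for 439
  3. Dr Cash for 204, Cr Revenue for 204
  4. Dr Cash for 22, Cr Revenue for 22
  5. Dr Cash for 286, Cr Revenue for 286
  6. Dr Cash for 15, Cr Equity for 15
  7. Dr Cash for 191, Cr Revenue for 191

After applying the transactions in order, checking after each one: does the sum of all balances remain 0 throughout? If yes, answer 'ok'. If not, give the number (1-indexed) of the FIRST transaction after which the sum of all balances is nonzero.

Answer: ok

Derivation:
After txn 1: dr=127 cr=127 sum_balances=0
After txn 2: dr=439 cr=439 sum_balances=0
After txn 3: dr=204 cr=204 sum_balances=0
After txn 4: dr=22 cr=22 sum_balances=0
After txn 5: dr=286 cr=286 sum_balances=0
After txn 6: dr=15 cr=15 sum_balances=0
After txn 7: dr=191 cr=191 sum_balances=0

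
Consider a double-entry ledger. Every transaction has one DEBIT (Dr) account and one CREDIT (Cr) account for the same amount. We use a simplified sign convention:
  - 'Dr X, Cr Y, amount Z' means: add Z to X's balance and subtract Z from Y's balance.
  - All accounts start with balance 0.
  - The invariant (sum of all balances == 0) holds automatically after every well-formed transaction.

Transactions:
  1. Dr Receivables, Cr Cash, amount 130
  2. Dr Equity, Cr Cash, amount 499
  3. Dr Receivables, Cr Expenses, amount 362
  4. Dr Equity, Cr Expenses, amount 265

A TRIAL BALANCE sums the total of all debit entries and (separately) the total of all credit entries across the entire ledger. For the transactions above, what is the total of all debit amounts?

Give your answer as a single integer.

Txn 1: debit+=130
Txn 2: debit+=499
Txn 3: debit+=362
Txn 4: debit+=265
Total debits = 1256

Answer: 1256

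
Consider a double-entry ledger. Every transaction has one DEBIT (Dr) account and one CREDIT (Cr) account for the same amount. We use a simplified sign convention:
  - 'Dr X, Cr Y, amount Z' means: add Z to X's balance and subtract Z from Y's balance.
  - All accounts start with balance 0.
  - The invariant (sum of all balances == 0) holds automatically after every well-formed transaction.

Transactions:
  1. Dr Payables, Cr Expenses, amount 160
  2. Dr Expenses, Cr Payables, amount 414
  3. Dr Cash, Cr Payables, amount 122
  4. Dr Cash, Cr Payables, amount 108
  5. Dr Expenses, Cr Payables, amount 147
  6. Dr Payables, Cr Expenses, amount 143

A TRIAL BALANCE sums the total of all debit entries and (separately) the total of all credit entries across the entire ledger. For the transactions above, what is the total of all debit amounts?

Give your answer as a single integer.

Answer: 1094

Derivation:
Txn 1: debit+=160
Txn 2: debit+=414
Txn 3: debit+=122
Txn 4: debit+=108
Txn 5: debit+=147
Txn 6: debit+=143
Total debits = 1094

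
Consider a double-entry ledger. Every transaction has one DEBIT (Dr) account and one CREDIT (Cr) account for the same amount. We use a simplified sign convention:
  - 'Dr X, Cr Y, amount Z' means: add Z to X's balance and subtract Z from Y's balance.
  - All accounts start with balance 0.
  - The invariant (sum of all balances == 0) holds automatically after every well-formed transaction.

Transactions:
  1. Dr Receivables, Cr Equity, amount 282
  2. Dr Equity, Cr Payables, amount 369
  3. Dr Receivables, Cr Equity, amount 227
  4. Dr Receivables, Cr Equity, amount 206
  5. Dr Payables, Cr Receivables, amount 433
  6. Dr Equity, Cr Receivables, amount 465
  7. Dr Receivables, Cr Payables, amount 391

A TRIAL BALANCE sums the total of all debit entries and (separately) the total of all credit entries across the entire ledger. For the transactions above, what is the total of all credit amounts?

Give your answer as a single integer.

Answer: 2373

Derivation:
Txn 1: credit+=282
Txn 2: credit+=369
Txn 3: credit+=227
Txn 4: credit+=206
Txn 5: credit+=433
Txn 6: credit+=465
Txn 7: credit+=391
Total credits = 2373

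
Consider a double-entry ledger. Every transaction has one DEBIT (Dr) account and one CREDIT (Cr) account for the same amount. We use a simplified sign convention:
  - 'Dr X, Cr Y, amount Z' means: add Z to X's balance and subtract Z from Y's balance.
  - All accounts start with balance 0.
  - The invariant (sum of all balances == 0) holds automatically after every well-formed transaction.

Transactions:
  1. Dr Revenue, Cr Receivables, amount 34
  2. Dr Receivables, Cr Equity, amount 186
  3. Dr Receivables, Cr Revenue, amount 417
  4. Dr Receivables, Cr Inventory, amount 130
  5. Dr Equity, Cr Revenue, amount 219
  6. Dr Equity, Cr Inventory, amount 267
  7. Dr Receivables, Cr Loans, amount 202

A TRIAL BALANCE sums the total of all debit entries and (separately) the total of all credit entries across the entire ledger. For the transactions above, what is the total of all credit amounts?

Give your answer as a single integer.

Answer: 1455

Derivation:
Txn 1: credit+=34
Txn 2: credit+=186
Txn 3: credit+=417
Txn 4: credit+=130
Txn 5: credit+=219
Txn 6: credit+=267
Txn 7: credit+=202
Total credits = 1455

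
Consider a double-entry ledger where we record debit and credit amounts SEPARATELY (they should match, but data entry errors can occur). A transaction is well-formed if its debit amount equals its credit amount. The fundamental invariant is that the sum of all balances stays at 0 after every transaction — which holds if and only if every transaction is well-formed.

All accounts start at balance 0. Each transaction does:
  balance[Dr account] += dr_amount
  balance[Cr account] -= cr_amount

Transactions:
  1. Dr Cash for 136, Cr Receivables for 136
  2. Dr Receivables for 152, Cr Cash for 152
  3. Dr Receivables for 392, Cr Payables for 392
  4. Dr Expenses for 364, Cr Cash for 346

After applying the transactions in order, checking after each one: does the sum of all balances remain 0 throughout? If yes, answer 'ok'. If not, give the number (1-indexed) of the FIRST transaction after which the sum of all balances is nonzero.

After txn 1: dr=136 cr=136 sum_balances=0
After txn 2: dr=152 cr=152 sum_balances=0
After txn 3: dr=392 cr=392 sum_balances=0
After txn 4: dr=364 cr=346 sum_balances=18

Answer: 4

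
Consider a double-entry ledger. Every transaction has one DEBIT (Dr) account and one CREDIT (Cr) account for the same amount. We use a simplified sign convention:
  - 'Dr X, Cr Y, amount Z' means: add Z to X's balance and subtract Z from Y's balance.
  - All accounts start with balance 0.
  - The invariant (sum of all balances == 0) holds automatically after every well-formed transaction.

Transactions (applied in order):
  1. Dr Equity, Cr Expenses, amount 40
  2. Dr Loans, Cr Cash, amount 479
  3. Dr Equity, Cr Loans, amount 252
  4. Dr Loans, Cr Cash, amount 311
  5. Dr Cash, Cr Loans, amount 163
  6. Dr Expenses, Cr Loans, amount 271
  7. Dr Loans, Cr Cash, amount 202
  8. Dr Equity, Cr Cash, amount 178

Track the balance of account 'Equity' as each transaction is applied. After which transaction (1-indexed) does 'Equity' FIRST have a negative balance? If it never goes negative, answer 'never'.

Answer: never

Derivation:
After txn 1: Equity=40
After txn 2: Equity=40
After txn 3: Equity=292
After txn 4: Equity=292
After txn 5: Equity=292
After txn 6: Equity=292
After txn 7: Equity=292
After txn 8: Equity=470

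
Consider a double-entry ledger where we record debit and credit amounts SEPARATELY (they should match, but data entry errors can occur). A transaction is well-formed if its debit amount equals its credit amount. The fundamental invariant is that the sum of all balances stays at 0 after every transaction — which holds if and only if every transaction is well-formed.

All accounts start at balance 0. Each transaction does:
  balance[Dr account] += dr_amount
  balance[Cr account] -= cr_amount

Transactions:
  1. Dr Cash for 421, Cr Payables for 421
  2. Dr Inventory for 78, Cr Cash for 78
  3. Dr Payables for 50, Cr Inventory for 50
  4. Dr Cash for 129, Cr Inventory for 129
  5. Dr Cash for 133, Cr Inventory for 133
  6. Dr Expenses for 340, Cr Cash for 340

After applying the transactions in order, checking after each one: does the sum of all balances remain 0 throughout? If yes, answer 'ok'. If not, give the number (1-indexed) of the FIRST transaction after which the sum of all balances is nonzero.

Answer: ok

Derivation:
After txn 1: dr=421 cr=421 sum_balances=0
After txn 2: dr=78 cr=78 sum_balances=0
After txn 3: dr=50 cr=50 sum_balances=0
After txn 4: dr=129 cr=129 sum_balances=0
After txn 5: dr=133 cr=133 sum_balances=0
After txn 6: dr=340 cr=340 sum_balances=0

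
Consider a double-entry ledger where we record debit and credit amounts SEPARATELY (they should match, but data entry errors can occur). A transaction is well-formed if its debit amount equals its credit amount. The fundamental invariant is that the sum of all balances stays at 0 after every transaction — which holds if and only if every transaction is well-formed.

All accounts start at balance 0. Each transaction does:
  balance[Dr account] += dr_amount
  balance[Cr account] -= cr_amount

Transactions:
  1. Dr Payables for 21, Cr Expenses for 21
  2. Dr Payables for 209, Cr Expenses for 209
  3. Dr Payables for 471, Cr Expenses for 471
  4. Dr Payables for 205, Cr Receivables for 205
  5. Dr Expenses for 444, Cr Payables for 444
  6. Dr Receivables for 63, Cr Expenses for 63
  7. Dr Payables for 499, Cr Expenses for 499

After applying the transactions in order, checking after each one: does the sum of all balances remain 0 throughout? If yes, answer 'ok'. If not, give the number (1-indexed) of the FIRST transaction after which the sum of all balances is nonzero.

Answer: ok

Derivation:
After txn 1: dr=21 cr=21 sum_balances=0
After txn 2: dr=209 cr=209 sum_balances=0
After txn 3: dr=471 cr=471 sum_balances=0
After txn 4: dr=205 cr=205 sum_balances=0
After txn 5: dr=444 cr=444 sum_balances=0
After txn 6: dr=63 cr=63 sum_balances=0
After txn 7: dr=499 cr=499 sum_balances=0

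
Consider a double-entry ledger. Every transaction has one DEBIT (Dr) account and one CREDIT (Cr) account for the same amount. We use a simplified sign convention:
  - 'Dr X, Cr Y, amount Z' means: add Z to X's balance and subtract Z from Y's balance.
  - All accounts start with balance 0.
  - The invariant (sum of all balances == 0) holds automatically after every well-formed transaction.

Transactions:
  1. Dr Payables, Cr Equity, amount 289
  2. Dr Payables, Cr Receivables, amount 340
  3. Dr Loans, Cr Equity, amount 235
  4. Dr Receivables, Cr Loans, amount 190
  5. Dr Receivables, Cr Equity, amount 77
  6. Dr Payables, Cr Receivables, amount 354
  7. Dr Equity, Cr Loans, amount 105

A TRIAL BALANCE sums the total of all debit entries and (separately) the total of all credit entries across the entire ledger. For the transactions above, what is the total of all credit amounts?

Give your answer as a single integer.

Txn 1: credit+=289
Txn 2: credit+=340
Txn 3: credit+=235
Txn 4: credit+=190
Txn 5: credit+=77
Txn 6: credit+=354
Txn 7: credit+=105
Total credits = 1590

Answer: 1590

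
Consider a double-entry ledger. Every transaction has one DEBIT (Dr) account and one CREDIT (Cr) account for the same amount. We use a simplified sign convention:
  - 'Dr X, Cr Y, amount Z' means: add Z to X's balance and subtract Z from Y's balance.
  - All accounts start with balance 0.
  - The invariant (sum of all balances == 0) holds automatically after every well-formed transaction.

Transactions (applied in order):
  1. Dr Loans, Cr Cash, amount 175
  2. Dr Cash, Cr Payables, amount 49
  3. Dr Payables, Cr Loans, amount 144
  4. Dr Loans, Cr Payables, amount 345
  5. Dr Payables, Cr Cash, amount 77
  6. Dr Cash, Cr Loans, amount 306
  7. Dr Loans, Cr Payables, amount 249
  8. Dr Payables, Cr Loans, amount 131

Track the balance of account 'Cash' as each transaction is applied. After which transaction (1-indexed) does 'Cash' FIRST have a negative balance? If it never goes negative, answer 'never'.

After txn 1: Cash=-175

Answer: 1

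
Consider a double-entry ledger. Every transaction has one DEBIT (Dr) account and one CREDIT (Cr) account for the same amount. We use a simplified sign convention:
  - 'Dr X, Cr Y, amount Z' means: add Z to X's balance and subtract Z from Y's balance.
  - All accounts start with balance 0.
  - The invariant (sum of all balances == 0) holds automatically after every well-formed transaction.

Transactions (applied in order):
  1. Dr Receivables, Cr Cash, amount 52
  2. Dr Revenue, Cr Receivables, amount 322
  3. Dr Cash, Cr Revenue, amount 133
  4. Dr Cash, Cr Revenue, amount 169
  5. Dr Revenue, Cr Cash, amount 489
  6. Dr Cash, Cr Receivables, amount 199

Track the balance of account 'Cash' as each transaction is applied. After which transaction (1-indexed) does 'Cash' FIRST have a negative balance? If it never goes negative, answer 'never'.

After txn 1: Cash=-52

Answer: 1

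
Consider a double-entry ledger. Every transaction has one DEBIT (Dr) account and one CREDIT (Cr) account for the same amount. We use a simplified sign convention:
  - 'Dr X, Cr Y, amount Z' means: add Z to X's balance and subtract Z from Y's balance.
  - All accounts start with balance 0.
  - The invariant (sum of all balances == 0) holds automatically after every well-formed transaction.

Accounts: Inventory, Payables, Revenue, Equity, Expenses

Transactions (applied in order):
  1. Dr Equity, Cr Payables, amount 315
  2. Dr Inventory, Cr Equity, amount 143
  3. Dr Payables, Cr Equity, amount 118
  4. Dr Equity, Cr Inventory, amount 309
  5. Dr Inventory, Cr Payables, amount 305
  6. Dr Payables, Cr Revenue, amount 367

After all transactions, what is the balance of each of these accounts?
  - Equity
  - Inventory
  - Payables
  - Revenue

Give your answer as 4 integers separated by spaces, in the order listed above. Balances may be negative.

After txn 1 (Dr Equity, Cr Payables, amount 315): Equity=315 Payables=-315
After txn 2 (Dr Inventory, Cr Equity, amount 143): Equity=172 Inventory=143 Payables=-315
After txn 3 (Dr Payables, Cr Equity, amount 118): Equity=54 Inventory=143 Payables=-197
After txn 4 (Dr Equity, Cr Inventory, amount 309): Equity=363 Inventory=-166 Payables=-197
After txn 5 (Dr Inventory, Cr Payables, amount 305): Equity=363 Inventory=139 Payables=-502
After txn 6 (Dr Payables, Cr Revenue, amount 367): Equity=363 Inventory=139 Payables=-135 Revenue=-367

Answer: 363 139 -135 -367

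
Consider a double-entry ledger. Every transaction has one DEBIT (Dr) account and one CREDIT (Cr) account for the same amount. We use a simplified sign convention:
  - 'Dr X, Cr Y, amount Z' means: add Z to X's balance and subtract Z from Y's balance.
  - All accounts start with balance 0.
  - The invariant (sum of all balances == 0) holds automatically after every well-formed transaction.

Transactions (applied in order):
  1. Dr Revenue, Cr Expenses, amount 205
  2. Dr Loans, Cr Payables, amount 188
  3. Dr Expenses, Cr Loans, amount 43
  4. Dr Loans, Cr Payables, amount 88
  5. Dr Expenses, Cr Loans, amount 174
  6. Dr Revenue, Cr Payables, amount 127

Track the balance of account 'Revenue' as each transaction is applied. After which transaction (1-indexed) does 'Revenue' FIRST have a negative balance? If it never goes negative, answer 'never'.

After txn 1: Revenue=205
After txn 2: Revenue=205
After txn 3: Revenue=205
After txn 4: Revenue=205
After txn 5: Revenue=205
After txn 6: Revenue=332

Answer: never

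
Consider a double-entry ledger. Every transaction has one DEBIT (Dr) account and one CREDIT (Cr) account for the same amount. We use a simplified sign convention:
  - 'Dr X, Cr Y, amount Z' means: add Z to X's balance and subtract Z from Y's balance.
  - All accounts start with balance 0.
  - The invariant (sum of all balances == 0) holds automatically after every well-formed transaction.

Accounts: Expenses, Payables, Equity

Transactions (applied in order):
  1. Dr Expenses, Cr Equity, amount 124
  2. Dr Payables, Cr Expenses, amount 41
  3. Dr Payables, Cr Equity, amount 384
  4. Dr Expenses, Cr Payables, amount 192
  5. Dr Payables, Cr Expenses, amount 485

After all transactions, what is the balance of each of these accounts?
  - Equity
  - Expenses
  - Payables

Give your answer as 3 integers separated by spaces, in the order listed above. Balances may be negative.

After txn 1 (Dr Expenses, Cr Equity, amount 124): Equity=-124 Expenses=124
After txn 2 (Dr Payables, Cr Expenses, amount 41): Equity=-124 Expenses=83 Payables=41
After txn 3 (Dr Payables, Cr Equity, amount 384): Equity=-508 Expenses=83 Payables=425
After txn 4 (Dr Expenses, Cr Payables, amount 192): Equity=-508 Expenses=275 Payables=233
After txn 5 (Dr Payables, Cr Expenses, amount 485): Equity=-508 Expenses=-210 Payables=718

Answer: -508 -210 718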